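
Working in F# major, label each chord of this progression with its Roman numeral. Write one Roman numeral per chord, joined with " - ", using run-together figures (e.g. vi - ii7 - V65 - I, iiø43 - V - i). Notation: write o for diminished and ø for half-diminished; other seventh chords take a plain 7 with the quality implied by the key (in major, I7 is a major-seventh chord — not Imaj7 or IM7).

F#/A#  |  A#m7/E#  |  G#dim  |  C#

F#/A#: major triad on F# = scale degree 1 → I6.
A#m7/E#: minor seventh chord on A# = scale degree 3 → iii43.
G#dim is non-diatonic — iio, a mixture chord from F# minor.
C# has root C#, degree 5 in F# major, so V.

I6 - iii43 - iio - V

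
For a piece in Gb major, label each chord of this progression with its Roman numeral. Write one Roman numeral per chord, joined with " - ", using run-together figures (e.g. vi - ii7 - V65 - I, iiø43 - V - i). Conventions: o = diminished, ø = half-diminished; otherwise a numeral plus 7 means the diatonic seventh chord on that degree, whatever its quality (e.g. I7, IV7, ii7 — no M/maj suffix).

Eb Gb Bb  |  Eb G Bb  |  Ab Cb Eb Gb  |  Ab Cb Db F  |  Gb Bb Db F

vi - V/ii - ii7 - V43 - I7

Eb-Gb-Bb: root Eb is the submediant; minor triad there is vi.
Eb-G-Bb: chromatic; Eb is V of ii, so V/ii.
Ab-Cb-Eb-Gb: minor seventh chord on Ab = scale degree 2 → ii7.
Ab-Cb-Db-F: dominant seventh chord on Db = scale degree 5 → V43.
Gb-Bb-Db-F: major seventh chord on Gb = scale degree 1 → I7.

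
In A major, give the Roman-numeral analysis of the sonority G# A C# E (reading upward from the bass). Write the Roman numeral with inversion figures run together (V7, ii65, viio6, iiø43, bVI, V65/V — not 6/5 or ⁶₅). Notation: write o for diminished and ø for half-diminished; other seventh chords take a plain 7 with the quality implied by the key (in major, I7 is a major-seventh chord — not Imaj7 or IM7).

Stacked in thirds the chord is A-C#-E-G#: a major seventh chord on A.
In A major, A is the tonic; the diatonic major seventh chord there is I7.
With G# in the bass the chord is in third inversion, so the figured bass is 42.

I42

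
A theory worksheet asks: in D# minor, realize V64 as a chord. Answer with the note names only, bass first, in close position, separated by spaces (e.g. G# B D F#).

E# A# C##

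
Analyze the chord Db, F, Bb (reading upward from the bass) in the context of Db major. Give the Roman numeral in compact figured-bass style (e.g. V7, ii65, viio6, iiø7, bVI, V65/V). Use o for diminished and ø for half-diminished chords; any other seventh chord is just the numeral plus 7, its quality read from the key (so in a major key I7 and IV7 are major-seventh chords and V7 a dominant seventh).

vi6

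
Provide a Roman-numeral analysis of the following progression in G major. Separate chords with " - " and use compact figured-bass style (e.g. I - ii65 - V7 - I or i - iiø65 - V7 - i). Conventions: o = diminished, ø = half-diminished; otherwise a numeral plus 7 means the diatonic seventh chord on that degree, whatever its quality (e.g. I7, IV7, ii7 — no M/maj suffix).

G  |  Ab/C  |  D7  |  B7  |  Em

I - bII6 - V7 - V7/vi - vi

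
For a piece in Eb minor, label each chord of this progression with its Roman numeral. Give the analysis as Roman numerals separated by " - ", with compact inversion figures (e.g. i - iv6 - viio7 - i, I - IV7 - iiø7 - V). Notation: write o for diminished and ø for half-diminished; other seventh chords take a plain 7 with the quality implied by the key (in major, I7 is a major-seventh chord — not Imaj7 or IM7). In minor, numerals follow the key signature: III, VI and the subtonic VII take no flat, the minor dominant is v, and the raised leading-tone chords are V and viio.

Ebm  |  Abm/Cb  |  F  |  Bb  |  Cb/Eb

Ebm: minor triad on Eb = scale degree 1 → i.
Abm/Cb has root Ab, degree 4 in Eb minor, so iv6.
F: chromatic; F is V of V, so V/V.
Bb: root Bb is the dominant; major triad there is V.
Cb/Eb: root Cb is the submediant; major triad there is VI6.

i - iv6 - V/V - V - VI6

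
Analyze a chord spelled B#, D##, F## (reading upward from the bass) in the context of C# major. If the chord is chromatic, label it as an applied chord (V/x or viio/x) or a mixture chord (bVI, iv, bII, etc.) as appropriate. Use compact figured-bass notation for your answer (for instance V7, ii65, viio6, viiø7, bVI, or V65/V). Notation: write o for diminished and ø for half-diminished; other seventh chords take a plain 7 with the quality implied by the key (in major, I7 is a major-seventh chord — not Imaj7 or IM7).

V/iii

The pitches B#-D##-F## form a major triad rooted on B#.
B# is not a diatonic chord root with this quality in C# major, but it lies a perfect fifth above E# (iii), so the chord functions as an applied dominant of iii.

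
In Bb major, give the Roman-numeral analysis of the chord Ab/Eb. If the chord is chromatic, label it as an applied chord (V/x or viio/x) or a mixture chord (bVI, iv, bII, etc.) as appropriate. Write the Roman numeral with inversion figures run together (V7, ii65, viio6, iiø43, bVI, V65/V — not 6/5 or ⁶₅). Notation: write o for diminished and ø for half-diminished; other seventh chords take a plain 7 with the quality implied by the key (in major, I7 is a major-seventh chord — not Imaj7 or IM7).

The pitches Ab-C-Eb form a major triad rooted on Ab.
Ab is the lowered seventh degree of Bb major (diatonic 7 would be A). This is a major triad on the lowered seventh degree (the subtonic), borrowed from the parallel minor.
With Eb in the bass the chord is in second inversion, so the figured bass is 64.

bVII64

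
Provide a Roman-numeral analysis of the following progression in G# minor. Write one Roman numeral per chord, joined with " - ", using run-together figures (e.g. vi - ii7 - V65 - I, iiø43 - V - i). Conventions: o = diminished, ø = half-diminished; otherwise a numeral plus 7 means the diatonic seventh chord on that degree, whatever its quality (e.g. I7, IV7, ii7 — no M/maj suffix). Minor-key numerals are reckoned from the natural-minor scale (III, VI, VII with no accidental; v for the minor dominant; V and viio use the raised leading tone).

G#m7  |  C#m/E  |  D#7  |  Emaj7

i7 - iv6 - V7 - VI7

G#m7: minor seventh chord on G# = scale degree 1 → i7.
C#m/E has root C#, degree 4 in G# minor, so iv6.
D#7: root D# is the dominant; dominant seventh chord there is V7.
Emaj7 has root E, degree 6 in G# minor, so VI7.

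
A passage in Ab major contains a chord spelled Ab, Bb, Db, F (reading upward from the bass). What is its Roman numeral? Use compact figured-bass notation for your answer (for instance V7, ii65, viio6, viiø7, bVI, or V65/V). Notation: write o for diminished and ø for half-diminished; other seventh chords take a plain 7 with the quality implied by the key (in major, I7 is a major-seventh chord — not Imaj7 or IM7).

ii42

Stacked in thirds the chord is Bb-Db-F-Ab: a minor seventh chord on Bb.
Bb is scale degree 2 in Ab major, and a minor seventh chord on that degree is written ii7.
With Ab in the bass the chord is in third inversion, so the figured bass is 42.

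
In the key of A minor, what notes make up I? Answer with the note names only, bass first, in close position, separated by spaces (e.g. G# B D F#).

A C# E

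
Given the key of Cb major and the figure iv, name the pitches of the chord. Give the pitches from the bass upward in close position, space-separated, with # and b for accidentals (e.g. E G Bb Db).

Scale degree 4 in Cb major is Fb; here the chord built on it is altered to a minor triad. iv is the minor subdominant, borrowed from the parallel minor.
So the chord is Fb-Abb-Cb.

Fb Abb Cb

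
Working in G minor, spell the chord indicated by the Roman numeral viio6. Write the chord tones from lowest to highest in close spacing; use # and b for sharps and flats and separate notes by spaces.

A C F#

In G minor, the leading-tone chord is built on the raised seventh degree, F#.
Stacking thirds from F# gives F#-A-C.
With the 6 figure the chord is in first inversion; from the bass A upward in close position it reads A-C-F#.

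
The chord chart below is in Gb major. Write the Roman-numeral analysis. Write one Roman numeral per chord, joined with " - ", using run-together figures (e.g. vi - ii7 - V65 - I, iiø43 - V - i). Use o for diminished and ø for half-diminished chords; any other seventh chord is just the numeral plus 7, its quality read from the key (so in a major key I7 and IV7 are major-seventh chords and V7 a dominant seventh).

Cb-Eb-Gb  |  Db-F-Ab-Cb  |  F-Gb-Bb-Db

Cb-Eb-Gb: major triad on Cb = scale degree 4 → IV.
Db-F-Ab-Cb has root Db, degree 5 in Gb major, so V7.
F-Gb-Bb-Db: major seventh chord on Gb = scale degree 1 → I42.

IV - V7 - I42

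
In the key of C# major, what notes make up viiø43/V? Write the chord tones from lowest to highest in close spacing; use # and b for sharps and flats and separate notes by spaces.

C# E# F## A#

viiø43/V is a secondary leading-tone chord. The target V is G# in C# major; the applied chord is rooted a semitone below, on F##.
Building a half-diminished seventh chord on F## gives F##-A#-C#-E#.
With the 43 figure the chord is in second inversion; from the bass C# upward in close position it reads C#-E#-F##-A#.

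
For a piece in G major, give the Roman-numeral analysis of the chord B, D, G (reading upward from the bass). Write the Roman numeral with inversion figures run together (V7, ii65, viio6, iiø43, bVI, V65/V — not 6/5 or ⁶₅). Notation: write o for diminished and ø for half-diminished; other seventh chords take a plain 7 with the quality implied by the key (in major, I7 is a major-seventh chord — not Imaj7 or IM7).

I6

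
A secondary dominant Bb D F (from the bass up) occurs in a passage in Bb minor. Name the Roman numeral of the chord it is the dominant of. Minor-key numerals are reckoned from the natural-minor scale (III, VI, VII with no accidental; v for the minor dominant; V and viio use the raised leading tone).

The chord is a major triad on Bb.
A dominant resolves down a perfect fifth: Bb → Eb. In Bb minor, Eb is scale degree 4, i.e. iv.

iv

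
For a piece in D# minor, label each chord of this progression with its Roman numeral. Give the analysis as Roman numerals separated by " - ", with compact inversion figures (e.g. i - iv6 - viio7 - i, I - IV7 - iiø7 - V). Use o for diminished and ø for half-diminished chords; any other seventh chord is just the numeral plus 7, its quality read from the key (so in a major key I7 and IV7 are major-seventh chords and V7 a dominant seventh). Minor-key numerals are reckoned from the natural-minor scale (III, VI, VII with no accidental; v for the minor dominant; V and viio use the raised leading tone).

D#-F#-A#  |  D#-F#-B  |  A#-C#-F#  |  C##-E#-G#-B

D#-F#-A# has root D#, degree 1 in D# minor, so i.
D#-F#-B: major triad on B = scale degree 6 → VI6.
A#-C#-F#: root F# is the mediant; major triad there is III6.
C##-E#-G#-B has root C##, degree 7 in D# minor, so viio7.

i - VI6 - III6 - viio7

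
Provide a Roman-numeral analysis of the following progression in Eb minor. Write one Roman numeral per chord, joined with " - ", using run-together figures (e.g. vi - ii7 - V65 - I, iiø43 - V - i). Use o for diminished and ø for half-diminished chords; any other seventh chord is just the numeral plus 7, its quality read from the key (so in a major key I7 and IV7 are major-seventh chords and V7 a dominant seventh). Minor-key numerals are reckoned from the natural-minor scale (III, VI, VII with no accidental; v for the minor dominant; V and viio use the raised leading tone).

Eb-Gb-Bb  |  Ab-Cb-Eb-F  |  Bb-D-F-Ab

i - iiø65 - V7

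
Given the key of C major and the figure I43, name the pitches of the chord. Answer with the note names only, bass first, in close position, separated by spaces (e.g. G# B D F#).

G B C E

In C major, the tonic is C, and the diatonic chord built there is a major seventh chord.
That chord is spelled C-E-G-B.
With the 43 figure the chord is in second inversion; from the bass G upward in close position it reads G-B-C-E.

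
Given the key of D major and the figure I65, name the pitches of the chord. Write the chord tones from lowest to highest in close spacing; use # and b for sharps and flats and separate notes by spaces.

In D major, the tonic is D, and the diatonic chord built there is a major seventh chord.
Stacking thirds from D gives D-F#-A-C#.
With the 65 figure the chord is in first inversion; from the bass F# upward in close position it reads F#-A-C#-D.

F# A C# D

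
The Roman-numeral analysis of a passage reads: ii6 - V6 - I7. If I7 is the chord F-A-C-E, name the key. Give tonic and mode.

The anchor chord is a major seventh chord on F, labeled I7.
If F is scale degree 1 and the mode makes that degree carry a major seventh chord, the tonic is F and the mode is major.

F major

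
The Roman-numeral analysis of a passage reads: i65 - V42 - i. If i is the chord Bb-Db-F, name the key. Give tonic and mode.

Bb minor

The anchor chord is a minor triad on Bb, labeled i.
If Bb is scale degree 1 and the mode makes that degree carry a minor triad, the tonic is Bb and the mode is minor.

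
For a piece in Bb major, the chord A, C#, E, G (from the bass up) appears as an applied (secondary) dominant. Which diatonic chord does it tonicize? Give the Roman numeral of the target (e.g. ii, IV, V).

The chord is a dominant seventh chord on A.
A dominant resolves down a perfect fifth: A → D. In Bb major, D is scale degree 3, i.e. iii.

iii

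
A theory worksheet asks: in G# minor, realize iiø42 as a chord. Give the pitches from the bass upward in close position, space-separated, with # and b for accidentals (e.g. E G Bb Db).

G# A# C# E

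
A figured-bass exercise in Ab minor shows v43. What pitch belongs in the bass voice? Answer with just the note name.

Bb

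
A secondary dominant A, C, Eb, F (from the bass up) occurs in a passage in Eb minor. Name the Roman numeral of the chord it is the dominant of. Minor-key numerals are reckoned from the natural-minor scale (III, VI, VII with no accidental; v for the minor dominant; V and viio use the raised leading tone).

The chord is a dominant seventh chord on F.
A dominant resolves down a perfect fifth: F → Bb. In Eb minor, Bb is scale degree 5, i.e. V.

V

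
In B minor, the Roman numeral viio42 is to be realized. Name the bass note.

G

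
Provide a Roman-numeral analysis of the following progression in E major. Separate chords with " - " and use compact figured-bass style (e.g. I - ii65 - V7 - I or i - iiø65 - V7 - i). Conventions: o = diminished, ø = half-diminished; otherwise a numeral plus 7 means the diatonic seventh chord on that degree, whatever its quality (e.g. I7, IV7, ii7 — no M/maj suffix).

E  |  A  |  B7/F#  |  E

I - IV - V43 - I

E: root E is the tonic; major triad there is I.
A has root A, degree 4 in E major, so IV.
B7/F# has root B, degree 5 in E major, so V43.
E: major triad on E = scale degree 1 → I.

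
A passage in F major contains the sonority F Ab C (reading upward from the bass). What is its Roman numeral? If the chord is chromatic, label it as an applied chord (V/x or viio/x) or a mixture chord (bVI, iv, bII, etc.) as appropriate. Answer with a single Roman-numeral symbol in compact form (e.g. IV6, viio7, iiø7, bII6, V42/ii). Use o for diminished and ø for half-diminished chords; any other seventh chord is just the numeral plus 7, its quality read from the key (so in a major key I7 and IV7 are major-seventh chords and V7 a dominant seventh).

i

Stacked in thirds the chord is F-Ab-C: a minor triad on F.
F is the first degree of F major. This is the minor tonic, borrowed from the parallel minor.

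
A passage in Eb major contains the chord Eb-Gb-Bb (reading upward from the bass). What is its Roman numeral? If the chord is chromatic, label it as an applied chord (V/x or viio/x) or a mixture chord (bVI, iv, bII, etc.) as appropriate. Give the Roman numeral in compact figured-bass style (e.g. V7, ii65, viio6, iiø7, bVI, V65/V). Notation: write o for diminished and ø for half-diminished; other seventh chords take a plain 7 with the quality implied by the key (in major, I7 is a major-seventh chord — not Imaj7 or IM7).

The pitches Eb-Gb-Bb form a minor triad rooted on Eb.
Eb is the first degree of Eb major. This is the minor tonic, borrowed from the parallel minor.

i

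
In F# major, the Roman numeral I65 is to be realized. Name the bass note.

A#

I in F# major has root F#; the chord is F#-A#-C#-E#.
The figure 65 means first inversion — the third is in the bass.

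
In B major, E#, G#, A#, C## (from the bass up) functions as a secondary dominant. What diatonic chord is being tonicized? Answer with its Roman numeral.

The chord is a dominant seventh chord on A#.
A dominant resolves down a perfect fifth: A# → D#. In B major, D# is scale degree 3, i.e. iii.

iii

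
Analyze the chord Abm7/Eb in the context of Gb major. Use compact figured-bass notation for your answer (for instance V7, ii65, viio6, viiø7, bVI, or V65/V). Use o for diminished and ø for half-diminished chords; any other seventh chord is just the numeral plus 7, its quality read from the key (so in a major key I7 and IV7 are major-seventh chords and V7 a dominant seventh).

ii43

Stacked in thirds the chord is Ab-Cb-Eb-Gb: a minor seventh chord on Ab.
In Gb major, Ab is the supertonic; the diatonic minor seventh chord there is ii7.
With Eb in the bass the chord is in second inversion, so the figured bass is 43.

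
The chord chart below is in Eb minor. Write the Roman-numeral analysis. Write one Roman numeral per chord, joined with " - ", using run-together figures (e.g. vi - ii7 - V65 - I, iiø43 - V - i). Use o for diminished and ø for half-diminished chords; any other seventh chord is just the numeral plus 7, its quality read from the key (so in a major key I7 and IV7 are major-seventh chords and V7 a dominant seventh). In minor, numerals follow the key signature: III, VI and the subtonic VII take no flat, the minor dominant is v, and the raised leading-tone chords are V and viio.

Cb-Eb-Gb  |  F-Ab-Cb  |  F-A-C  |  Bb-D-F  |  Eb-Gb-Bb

Cb-Eb-Gb: major triad on Cb = scale degree 6 → VI.
F-Ab-Cb has root F, degree 2 in Eb minor, so iio.
F-A-C: chromatic; F is V of V, so V/V.
Bb-D-F has root Bb, degree 5 in Eb minor, so V.
Eb-Gb-Bb: minor triad on Eb = scale degree 1 → i.

VI - iio - V/V - V - i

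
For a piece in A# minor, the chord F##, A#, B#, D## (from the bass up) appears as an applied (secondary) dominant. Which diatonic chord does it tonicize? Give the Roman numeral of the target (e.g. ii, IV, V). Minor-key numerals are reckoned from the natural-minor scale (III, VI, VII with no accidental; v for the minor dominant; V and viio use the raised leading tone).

The chord is a dominant seventh chord on B#.
A dominant resolves down a perfect fifth: B# → E#. In A# minor, E# is scale degree 5, i.e. V.

V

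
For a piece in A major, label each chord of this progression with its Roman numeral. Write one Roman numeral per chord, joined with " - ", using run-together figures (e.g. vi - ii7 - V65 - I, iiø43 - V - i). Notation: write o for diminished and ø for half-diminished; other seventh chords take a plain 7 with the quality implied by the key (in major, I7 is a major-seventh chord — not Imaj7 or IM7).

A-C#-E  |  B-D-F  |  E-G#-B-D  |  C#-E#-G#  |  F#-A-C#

A-C#-E has root A, degree 1 in A major, so I.
B-D-F: B with this quality isn't in the key; it's iio, borrowed from the parallel minor.
E-G#-B-D: root E is the dominant; dominant seventh chord there is V7.
C#-E#-G#: chromatic; C# is V of vi, so V/vi.
F#-A-C#: root F# is the submediant; minor triad there is vi.

I - iio - V7 - V/vi - vi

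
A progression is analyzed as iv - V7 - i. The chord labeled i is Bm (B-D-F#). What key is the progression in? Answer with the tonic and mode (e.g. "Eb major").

The chord Bm is a minor triad rooted on B; its label is i.
If B is scale degree 1 and the mode makes that degree carry a minor triad, the tonic is B and the mode is minor.

B minor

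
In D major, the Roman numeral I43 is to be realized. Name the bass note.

I in D major has root D; the chord is D-F#-A-C#.
The figure 43 means second inversion — the fifth is in the bass.

A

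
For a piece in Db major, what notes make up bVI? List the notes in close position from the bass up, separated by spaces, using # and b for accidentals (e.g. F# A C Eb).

Bbb Db Fb

bVI is a major triad on the lowered sixth degree, borrowed from the parallel minor. In Db major that root is Bbb.
So the chord is Bbb-Db-Fb.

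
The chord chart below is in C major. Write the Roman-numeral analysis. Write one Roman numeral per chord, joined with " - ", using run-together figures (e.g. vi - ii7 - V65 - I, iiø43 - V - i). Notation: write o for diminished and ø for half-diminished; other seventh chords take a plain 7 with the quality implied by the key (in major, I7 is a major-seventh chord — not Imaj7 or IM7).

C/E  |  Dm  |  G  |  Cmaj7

I6 - ii - V - I7

C/E has root C, degree 1 in C major, so I6.
Dm has root D, degree 2 in C major, so ii.
G: root G is the dominant; major triad there is V.
Cmaj7: major seventh chord on C = scale degree 1 → I7.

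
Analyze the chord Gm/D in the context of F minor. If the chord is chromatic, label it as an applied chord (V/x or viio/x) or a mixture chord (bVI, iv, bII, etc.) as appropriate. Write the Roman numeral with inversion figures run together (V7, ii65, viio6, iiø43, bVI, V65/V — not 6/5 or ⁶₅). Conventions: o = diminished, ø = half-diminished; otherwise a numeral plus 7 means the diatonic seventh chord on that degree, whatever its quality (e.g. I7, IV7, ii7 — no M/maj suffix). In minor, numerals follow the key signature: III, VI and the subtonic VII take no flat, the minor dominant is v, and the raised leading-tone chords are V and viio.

Stacked in thirds the chord is G-Bb-D: a minor triad on G.
G is the second degree of F minor. This is the minor supertonic, borrowed from the parallel major (the Dorian ii).
With D in the bass the chord is in second inversion, so the figured bass is 64.

ii64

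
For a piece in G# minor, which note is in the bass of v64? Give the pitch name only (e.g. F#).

A#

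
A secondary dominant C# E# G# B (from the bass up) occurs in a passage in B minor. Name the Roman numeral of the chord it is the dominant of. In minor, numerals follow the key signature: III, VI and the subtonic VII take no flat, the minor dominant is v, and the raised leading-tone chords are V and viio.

V

The chord is a dominant seventh chord on C#.
A dominant resolves down a perfect fifth: C# → F#. In B minor, F# is scale degree 5, i.e. V.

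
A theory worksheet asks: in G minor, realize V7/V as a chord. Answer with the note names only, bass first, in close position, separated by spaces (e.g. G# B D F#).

A C# E G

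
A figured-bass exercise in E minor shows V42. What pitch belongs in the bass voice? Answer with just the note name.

V in E minor has root B; the chord is B-D#-F#-A.
The figure 42 means third inversion — the seventh is in the bass.

A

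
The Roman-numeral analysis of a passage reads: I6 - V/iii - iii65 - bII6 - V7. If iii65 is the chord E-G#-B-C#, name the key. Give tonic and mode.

iii65 is given as E-G#-B-C# — a minor seventh chord with root C#.
iii65 on C# implies C# is the mediant; that puts the tonic at A, and the lowercase numeral fits major mode.

A major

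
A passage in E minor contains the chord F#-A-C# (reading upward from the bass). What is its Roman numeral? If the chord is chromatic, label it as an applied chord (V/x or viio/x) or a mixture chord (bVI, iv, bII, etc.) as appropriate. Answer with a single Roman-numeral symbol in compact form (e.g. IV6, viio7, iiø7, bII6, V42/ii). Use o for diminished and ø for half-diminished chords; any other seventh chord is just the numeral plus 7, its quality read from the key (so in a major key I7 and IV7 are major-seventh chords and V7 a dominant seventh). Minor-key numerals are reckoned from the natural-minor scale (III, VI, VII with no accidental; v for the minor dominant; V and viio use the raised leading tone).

Stacked in thirds the chord is F#-A-C#: a minor triad on F#.
F# is the second degree of E minor. This is the minor supertonic, borrowed from the parallel major (the Dorian ii).

ii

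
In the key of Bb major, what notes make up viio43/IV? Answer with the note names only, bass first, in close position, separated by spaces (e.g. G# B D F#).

viio43/IV is a secondary leading-tone chord. The target IV is Eb in Bb major; the applied chord is rooted a semitone below, on D.
Building a fully diminished seventh chord on D gives D-F-Ab-Cb.
The figured bass 43 indicates second inversion, placing the fifth (Ab) in the bass: Ab-Cb-D-F.

Ab Cb D F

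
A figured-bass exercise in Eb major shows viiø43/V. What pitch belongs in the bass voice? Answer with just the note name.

The applied chord viiø43/V is rooted on A: A-C-Eb-G.
The figure 43 means second inversion — the fifth is in the bass.

Eb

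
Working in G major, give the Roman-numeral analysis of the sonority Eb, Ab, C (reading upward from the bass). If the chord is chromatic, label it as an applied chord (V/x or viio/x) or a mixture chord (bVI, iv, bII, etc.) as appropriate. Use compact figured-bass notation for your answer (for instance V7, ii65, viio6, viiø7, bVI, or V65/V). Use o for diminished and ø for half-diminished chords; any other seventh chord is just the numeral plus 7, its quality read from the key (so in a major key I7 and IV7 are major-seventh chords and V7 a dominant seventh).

bII64

Stacked in thirds the chord is Ab-C-Eb: a major triad on Ab.
Ab is the lowered second degree of G major (diatonic 2 would be A). This is the Neapolitan chord — a major triad on the lowered second degree.
With Eb in the bass the chord is in second inversion, so the figured bass is 64.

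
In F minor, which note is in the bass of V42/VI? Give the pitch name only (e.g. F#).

Gb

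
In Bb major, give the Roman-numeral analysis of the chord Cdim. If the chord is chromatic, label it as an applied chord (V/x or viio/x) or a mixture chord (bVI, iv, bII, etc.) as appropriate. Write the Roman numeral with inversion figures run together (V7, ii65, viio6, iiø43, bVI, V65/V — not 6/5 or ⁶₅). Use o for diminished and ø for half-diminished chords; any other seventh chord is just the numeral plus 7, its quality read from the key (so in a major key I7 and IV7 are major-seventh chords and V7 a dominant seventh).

iio

Stacked in thirds the chord is C-Eb-Gb: a diminished triad on C.
C is the second degree of Bb major. This is the diminished supertonic triad, borrowed from the parallel minor.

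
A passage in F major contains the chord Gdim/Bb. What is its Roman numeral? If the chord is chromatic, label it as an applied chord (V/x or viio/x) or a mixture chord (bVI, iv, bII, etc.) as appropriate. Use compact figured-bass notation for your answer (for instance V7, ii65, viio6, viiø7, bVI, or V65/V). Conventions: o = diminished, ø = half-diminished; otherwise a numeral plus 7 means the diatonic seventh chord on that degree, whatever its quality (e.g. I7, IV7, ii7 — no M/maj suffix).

The pitches G-Bb-Db form a diminished triad rooted on G.
G is the second degree of F major. This is the diminished supertonic triad, borrowed from the parallel minor.
With Bb in the bass the chord is in first inversion, so the figured bass is 6.

iio6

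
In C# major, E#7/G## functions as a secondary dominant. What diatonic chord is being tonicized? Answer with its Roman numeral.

vi

The chord is a dominant seventh chord on E#.
A dominant resolves down a perfect fifth: E# → A#. In C# major, A# is scale degree 6, i.e. vi.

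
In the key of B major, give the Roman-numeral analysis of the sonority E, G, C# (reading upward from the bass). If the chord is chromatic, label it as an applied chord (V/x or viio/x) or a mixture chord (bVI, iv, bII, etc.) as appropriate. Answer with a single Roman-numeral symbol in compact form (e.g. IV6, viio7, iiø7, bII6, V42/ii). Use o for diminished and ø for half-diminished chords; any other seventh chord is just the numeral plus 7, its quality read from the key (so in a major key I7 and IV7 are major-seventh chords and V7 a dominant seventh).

Stacked in thirds the chord is C#-E-G: a diminished triad on C#.
C# is the second degree of B major. This is the diminished supertonic triad, borrowed from the parallel minor.
With E in the bass the chord is in first inversion, so the figured bass is 6.

iio6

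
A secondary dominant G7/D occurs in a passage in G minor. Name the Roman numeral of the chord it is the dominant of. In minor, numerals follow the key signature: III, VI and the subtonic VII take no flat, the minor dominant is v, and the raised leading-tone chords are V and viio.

iv

The chord is a dominant seventh chord on G.
A dominant resolves down a perfect fifth: G → C. In G minor, C is scale degree 4, i.e. iv.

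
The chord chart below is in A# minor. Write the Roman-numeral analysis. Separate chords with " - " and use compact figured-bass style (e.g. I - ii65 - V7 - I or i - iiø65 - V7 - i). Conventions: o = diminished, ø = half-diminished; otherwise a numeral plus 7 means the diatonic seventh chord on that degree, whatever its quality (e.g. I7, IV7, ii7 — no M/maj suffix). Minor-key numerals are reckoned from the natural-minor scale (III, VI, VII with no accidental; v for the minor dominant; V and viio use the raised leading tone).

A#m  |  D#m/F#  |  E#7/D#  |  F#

i - iv6 - V42 - VI

A#m: minor triad on A# = scale degree 1 → i.
D#m/F#: minor triad on D# = scale degree 4 → iv6.
E#7/D#: dominant seventh chord on E# = scale degree 5 → V42.
F#: root F# is the submediant; major triad there is VI.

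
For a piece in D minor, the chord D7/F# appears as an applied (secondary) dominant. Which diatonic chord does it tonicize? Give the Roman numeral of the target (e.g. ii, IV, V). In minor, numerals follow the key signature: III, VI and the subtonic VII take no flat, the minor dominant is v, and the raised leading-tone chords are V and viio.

The chord is a dominant seventh chord on D.
A dominant resolves down a perfect fifth: D → G. In D minor, G is scale degree 4, i.e. iv.

iv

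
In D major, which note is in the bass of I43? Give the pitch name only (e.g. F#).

A

I in D major has root D; the chord is D-F#-A-C#.
The figure 43 means second inversion — the fifth is in the bass.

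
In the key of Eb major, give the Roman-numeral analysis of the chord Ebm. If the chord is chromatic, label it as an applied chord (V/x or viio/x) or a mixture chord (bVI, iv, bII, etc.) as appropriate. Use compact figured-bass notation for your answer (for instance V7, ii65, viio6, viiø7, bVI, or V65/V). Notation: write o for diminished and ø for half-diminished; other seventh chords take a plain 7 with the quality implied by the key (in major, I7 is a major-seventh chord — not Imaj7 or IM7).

i

The pitches Eb-Gb-Bb form a minor triad rooted on Eb.
Eb is the first degree of Eb major. This is the minor tonic, borrowed from the parallel minor.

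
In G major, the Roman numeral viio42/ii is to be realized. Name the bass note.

F

The applied chord viio42/ii is rooted on G#: G#-B-D-F.
The figure 42 means third inversion — the seventh is in the bass.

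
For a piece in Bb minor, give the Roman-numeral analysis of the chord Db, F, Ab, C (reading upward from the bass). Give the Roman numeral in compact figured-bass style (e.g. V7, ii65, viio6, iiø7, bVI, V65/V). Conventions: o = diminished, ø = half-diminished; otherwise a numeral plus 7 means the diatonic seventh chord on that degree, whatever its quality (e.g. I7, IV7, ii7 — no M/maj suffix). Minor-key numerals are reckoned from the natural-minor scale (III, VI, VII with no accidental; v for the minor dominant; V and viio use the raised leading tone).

Stacked in thirds the chord is Db-F-Ab-C: a major seventh chord on Db.
In Bb minor, Db is the mediant; the diatonic major seventh chord there is III7.

III7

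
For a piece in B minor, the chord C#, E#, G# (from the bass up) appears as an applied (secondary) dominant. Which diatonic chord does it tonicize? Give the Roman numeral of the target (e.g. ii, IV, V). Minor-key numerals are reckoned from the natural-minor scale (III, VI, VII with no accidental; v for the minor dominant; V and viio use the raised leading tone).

The chord is a major triad on C#.
A dominant resolves down a perfect fifth: C# → F#. In B minor, F# is scale degree 5, i.e. V.

V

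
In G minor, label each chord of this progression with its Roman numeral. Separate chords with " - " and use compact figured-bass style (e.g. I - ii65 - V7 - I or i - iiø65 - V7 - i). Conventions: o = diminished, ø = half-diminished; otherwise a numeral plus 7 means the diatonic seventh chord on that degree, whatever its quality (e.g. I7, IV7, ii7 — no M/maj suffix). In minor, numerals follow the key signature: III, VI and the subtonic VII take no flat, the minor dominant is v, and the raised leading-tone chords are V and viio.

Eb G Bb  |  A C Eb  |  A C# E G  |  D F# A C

VI - iio - V7/V - V7

Eb-G-Bb: root Eb is the submediant; major triad there is VI.
A-C-Eb: root A is the supertonic; diminished triad there is iio.
A-C#-E-G: chromatic; A is V of V, so V7/V.
D-F#-A-C: root D is the dominant; dominant seventh chord there is V7.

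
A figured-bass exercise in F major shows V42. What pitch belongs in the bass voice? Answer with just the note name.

V in F major has root C; the chord is C-E-G-Bb.
The figure 42 means third inversion — the seventh is in the bass.

Bb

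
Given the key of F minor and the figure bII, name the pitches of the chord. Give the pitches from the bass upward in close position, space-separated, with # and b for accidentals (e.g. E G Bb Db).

Gb Bb Db

Scale degree 2 in F minor is G; lowering it a half step gives Gb. bII is the Neapolitan chord — a major triad on the lowered second degree.
So the chord is Gb-Bb-Db, a major triad.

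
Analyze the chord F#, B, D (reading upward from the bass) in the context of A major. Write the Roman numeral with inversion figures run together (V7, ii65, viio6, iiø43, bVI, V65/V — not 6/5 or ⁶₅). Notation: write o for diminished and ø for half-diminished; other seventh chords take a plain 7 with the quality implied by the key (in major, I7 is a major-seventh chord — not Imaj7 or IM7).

ii64

The pitches B-D-F# form a minor triad rooted on B.
B is scale degree 2 in A major, and a minor triad on that degree is written ii.
With F# in the bass the chord is in second inversion, so the figured bass is 64.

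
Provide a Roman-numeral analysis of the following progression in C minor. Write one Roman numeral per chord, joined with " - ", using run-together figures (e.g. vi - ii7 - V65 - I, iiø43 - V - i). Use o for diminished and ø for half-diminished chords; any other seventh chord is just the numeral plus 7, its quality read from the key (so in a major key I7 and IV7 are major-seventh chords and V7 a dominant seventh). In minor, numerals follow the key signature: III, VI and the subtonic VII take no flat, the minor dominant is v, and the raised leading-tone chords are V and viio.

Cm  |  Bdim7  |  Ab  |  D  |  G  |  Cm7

i - viio7 - VI - V/V - V - i7

Cm: minor triad on C = scale degree 1 → i.
Bdim7 has root B, degree 7 in C minor, so viio7.
Ab has root Ab, degree 6 in C minor, so VI.
D: chromatic; D is V of V, so V/V.
G: root G is the dominant; major triad there is V.
Cm7: root C is the tonic; minor seventh chord there is i7.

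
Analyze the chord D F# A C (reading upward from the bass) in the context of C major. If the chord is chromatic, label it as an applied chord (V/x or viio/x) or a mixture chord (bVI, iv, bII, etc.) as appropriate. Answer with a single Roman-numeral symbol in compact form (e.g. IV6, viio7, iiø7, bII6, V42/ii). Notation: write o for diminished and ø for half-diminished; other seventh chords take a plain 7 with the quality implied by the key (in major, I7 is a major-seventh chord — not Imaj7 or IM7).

V7/V

Stacked in thirds the chord is D-F#-A-C: a dominant seventh chord on D.
D is not a diatonic chord root with this quality in C major, but it lies a perfect fifth above G (V), so the chord functions as an applied dominant of V.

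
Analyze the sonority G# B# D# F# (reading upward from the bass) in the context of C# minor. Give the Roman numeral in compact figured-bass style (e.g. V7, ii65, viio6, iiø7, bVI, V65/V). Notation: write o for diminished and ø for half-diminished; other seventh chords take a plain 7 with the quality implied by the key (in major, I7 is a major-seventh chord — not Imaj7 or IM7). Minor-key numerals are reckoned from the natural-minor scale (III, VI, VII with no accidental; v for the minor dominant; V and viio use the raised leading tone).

Stacked in thirds the chord is G#-B#-D#-F#: a dominant seventh chord on G#.
In C# minor, G# is the dominant; the diatonic dominant seventh chord there is V7.

V7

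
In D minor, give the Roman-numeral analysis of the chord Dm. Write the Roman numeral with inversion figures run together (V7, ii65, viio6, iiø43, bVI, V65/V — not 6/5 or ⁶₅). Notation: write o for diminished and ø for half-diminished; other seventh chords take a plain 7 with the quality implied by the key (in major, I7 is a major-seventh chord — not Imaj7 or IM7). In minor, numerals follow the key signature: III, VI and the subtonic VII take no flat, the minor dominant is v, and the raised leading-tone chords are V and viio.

Stacked in thirds the chord is D-F-A: a minor triad on D.
D is scale degree 1 in D minor, and a minor triad on that degree is written i.

i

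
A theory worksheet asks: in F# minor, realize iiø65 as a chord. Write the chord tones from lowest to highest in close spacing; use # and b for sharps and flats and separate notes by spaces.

B D F# G#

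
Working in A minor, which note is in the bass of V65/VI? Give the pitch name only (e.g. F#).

E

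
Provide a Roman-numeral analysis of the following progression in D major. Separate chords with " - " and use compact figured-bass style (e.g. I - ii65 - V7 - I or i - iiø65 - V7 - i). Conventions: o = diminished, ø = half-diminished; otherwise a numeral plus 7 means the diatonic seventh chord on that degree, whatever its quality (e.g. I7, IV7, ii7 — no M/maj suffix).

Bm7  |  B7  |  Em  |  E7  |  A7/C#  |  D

vi7 - V7/ii - ii - V7/V - V65 - I

Bm7 has root B, degree 6 in D major, so vi7.
B7: a dominant seventh chord on B, the applied dominant of ii → V7/ii.
Em: minor triad on E = scale degree 2 → ii.
E7 is the secondary dominant of V (dominant seventh chord on E): V7/V.
A7/C#: dominant seventh chord on A = scale degree 5 → V65.
D: root D is the tonic; major triad there is I.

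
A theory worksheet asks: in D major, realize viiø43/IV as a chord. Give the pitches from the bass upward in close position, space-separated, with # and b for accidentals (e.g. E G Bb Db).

C E F# A

The slash marks an applied leading-tone chord: viio of IV. In D major, IV is G, so the leading tone to it is F#, a half step below.
Building a half-diminished seventh chord on F# gives F#-A-C-E.
With the 43 figure the chord is in second inversion; from the bass C upward in close position it reads C-E-F#-A.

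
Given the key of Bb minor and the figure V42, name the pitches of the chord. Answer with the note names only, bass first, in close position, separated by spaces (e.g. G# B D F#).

In Bb minor, the fifth degree is F. The dominant is major (leading tone raised), so V is a dominant seventh chord.
Stacking thirds from F gives F-A-C-Eb.
With the 42 figure the chord is in third inversion; from the bass Eb upward in close position it reads Eb-F-A-C.

Eb F A C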